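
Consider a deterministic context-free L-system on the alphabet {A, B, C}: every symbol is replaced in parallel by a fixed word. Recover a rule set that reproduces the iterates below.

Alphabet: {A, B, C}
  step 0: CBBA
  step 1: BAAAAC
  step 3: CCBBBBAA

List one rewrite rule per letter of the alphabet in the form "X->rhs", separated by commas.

A->C, B->AA, C->B

  step 0 ⇒ step 1: CBBA ⇒ B·AA·AA·C
    A ↦ C
    B ↦ AA
    C ↦ B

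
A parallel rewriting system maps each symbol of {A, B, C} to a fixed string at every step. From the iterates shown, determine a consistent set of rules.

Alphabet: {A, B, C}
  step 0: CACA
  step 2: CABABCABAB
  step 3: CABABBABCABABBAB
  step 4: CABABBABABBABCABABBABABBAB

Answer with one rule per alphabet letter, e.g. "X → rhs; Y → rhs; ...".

A->B, B->AB, C->CA

  step 3 ⇒ step 4: CABABBABCABABBAB ⇒ CA·B·AB·B·AB·AB·B·AB·CA·B·AB·B·AB·AB·B·AB
    A ↦ B
    B ↦ AB
    C ↦ CA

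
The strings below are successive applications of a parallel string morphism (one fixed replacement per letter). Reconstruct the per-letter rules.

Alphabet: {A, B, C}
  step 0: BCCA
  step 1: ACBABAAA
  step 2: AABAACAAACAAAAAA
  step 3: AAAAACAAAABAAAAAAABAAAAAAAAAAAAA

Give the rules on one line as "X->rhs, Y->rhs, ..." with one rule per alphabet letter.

A->AA, B->AC, C->BA

  step 2 ⇒ step 3: AABAACAAACAAAAAA ⇒ AA·AA·AC·AA·AA·BA·AA·AA·AA·BA·AA·AA·AA·AA·AA·AA
    A ↦ AA
    B ↦ AC
    C ↦ BA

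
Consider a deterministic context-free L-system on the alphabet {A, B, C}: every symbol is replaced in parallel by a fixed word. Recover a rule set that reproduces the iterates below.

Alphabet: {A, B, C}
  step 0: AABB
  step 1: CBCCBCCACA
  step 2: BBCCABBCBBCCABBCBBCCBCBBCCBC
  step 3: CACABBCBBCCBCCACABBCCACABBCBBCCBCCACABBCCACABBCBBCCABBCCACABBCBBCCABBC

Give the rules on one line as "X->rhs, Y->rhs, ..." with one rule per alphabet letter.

  step 2 ⇒ step 3: BBCCABBCBBCCABBCBBCCBCBBCCBC ⇒ CA·CA·BBC·BBC·CBC·CA·CA·BBC·CA·CA·BBC·BBC·CBC·CA·CA·BBC·CA·CA·BBC·BBC·CA·BBC·CA·CA·BBC·BBC·CA·BBC
    A ↦ CBC
    B ↦ CA
    C ↦ BBC

A->CBC, B->CA, C->BBC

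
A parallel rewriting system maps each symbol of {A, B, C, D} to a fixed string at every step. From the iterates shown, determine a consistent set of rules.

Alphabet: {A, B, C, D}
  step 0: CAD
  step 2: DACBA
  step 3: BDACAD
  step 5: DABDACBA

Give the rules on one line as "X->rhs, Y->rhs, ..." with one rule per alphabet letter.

  step 2 ⇒ step 3: DACBA ⇒ B·D·AC·A·D
    A ↦ D
    B ↦ A
    C ↦ AC
    D ↦ B

A->D, B->A, C->AC, D->B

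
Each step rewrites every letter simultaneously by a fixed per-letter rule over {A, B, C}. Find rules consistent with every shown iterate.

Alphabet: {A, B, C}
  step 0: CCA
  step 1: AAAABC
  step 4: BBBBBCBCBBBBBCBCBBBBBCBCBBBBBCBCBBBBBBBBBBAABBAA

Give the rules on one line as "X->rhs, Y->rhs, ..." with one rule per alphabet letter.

  step 0 ⇒ step 1: CCA ⇒ AA·AA·BC
    A ↦ BC
    C ↦ AA
    B ↦ BB  (constrained at step 1)

A->BC, B->BB, C->AA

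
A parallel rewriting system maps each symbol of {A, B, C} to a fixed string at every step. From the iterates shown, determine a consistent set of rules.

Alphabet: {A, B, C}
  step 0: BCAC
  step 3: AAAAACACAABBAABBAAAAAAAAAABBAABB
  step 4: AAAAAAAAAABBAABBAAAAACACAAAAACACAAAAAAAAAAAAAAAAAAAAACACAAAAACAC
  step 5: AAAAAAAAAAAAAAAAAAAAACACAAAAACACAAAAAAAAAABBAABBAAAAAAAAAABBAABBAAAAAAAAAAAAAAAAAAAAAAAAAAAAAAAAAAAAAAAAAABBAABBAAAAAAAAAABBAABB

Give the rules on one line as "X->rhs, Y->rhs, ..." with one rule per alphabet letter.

A->AA, B->AC, C->BB

  step 4 ⇒ step 5: AAAAAAAAAABBAABBAAAAACACAAAAACACAAAAAAAAAAAAAAAAAAAAACACAAAAACAC ⇒ AA·AA·AA·AA·AA·AA·AA·AA·AA·AA·AC·AC·AA·AA·AC·AC·AA·AA·AA·AA·AA·BB·AA·BB·AA·AA·AA·AA·AA·BB·AA·BB·AA·AA·AA·AA·AA·AA·AA·AA·AA·AA·AA·AA·AA·AA·AA·AA·AA·AA·AA·AA·AA·BB·AA·BB·AA·AA·AA·AA·AA·BB·AA·BB
    A ↦ AA
    B ↦ AC
    C ↦ BB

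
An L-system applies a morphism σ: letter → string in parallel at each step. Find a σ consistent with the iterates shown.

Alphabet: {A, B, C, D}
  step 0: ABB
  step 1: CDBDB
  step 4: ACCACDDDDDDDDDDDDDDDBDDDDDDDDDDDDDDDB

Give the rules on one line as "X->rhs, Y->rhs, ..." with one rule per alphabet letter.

A->C, B->DB, C->AC, D->DD

  step 0 ⇒ step 1: ABB ⇒ C·DB·DB
    A ↦ C
    B ↦ DB
    C ↦ AC  (constrained at step 1)
    D ↦ DD  (constrained at step 1)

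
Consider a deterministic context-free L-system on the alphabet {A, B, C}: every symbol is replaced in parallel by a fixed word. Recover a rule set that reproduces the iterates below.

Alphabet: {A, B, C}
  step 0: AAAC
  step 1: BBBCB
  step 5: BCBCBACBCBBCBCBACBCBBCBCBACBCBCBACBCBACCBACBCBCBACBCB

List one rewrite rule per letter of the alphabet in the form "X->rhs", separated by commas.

A->B, B->AC, C->CB

  step 0 ⇒ step 1: AAAC ⇒ B·B·B·CB
    A ↦ B
    C ↦ CB
    B ↦ AC  (constrained at step 1)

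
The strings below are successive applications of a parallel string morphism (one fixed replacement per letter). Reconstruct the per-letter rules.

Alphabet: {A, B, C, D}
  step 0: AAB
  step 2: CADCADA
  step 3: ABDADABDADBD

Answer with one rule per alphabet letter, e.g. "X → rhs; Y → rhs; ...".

A->BD, B->C, C->A, D->AD

  step 2 ⇒ step 3: CADCADA ⇒ A·BD·AD·A·BD·AD·BD
    A ↦ BD
    C ↦ A
    D ↦ AD
    B ↦ C  (constrained at step 0)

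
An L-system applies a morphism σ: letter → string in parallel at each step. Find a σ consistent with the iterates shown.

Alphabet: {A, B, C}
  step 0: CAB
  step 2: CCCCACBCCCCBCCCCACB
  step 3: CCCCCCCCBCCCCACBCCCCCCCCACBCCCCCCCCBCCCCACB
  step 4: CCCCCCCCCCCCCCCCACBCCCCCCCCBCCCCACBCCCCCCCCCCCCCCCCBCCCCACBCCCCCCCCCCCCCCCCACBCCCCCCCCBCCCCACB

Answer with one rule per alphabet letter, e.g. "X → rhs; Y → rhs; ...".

A->BCC, B->ACB, C->CC

  step 3 ⇒ step 4: CCCCCCCCBCCCCACBCCCCCCCCACBCCCCCCCCBCCCCACB ⇒ CC·CC·CC·CC·CC·CC·CC·CC·ACB·CC·CC·CC·CC·BCC·CC·ACB·CC·CC·CC·CC·CC·CC·CC·CC·BCC·CC·ACB·CC·CC·CC·CC·CC·CC·CC·CC·ACB·CC·CC·CC·CC·BCC·CC·ACB
    A ↦ BCC
    B ↦ ACB
    C ↦ CC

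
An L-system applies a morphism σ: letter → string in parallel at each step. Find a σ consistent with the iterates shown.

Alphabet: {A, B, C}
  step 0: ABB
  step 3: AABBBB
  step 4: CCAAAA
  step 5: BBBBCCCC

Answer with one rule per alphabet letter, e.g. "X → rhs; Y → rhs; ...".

A->C, B->A, C->BB

  step 4 ⇒ step 5: CCAAAA ⇒ BB·BB·C·C·C·C
    A ↦ C
    C ↦ BB
  step 3 ⇒ step 4: AABBBB ⇒ C·C·A·A·A·A
    B ↦ A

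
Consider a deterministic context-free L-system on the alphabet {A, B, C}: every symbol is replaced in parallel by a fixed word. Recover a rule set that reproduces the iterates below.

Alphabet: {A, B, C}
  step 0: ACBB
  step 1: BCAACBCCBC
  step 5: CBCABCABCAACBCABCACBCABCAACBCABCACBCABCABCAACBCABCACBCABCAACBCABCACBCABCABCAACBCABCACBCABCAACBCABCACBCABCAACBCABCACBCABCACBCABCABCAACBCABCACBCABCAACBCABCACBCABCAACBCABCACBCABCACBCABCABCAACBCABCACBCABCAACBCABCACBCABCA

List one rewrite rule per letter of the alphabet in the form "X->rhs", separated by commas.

A->BCA, B->CBC, C->A

  step 0 ⇒ step 1: ACBB ⇒ BCA·A·CBC·CBC
    A ↦ BCA
    B ↦ CBC
    C ↦ A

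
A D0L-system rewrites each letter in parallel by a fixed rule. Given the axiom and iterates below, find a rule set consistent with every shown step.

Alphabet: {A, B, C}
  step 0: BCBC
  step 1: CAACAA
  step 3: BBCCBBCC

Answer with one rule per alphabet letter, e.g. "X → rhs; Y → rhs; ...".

A->B, B->C, C->AA

  step 0 ⇒ step 1: BCBC ⇒ C·AA·C·AA
    B ↦ C
    C ↦ AA
    A ↦ B  (constrained at step 1)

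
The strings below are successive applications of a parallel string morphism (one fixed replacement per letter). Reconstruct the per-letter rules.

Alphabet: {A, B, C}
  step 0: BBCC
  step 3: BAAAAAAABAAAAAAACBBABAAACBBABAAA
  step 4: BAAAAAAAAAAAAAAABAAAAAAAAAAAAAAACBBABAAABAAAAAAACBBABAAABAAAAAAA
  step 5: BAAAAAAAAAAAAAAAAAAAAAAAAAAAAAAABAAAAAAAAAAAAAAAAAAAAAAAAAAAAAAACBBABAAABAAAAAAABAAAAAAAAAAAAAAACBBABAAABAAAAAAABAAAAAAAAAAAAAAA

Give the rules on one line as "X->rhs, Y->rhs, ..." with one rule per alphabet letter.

  step 4 ⇒ step 5: BAAAAAAAAAAAAAAABAAAAAAAAAAAAAAACBBABAAABAAAAAAACBBABAAABAAAAAAA ⇒ BA·AA·AA·AA·AA·AA·AA·AA·AA·AA·AA·AA·AA·AA·AA·AA·BA·AA·AA·AA·AA·AA·AA·AA·AA·AA·AA·AA·AA·AA·AA·AA·CB·BA·BA·AA·BA·AA·AA·AA·BA·AA·AA·AA·AA·AA·AA·AA·CB·BA·BA·AA·BA·AA·AA·AA·BA·AA·AA·AA·AA·AA·AA·AA
    A ↦ AA
    B ↦ BA
    C ↦ CB

A->AA, B->BA, C->CB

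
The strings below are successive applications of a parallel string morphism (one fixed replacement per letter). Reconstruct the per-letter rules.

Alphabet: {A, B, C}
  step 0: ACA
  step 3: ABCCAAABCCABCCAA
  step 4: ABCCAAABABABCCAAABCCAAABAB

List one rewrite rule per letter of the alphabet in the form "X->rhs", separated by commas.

A->AB, B->CC, C->A

  step 3 ⇒ step 4: ABCCAAABCCABCCAA ⇒ AB·CC·A·A·AB·AB·AB·CC·A·A·AB·CC·A·A·AB·AB
    A ↦ AB
    B ↦ CC
    C ↦ A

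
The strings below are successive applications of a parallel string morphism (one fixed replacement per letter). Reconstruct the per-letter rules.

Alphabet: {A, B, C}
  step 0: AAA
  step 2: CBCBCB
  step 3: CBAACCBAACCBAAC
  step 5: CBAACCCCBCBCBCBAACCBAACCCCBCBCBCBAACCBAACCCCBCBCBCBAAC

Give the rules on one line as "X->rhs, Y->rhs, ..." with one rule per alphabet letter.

  step 2 ⇒ step 3: CBCBCB ⇒ CB·AAC·CB·AAC·CB·AAC
    B ↦ AAC
    C ↦ CB
    A ↦ C  (constrained at step 0)

A->C, B->AAC, C->CB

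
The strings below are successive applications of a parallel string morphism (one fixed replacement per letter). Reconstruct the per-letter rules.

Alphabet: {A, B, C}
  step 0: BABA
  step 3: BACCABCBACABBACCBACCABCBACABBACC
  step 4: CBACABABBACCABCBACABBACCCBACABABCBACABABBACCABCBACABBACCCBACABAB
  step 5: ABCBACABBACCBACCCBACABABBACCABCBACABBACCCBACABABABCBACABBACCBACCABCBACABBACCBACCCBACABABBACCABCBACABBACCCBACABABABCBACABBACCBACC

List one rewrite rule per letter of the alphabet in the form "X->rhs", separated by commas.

A->BAC, B->C, C->AB

  step 4 ⇒ step 5: CBACABABBACCABCBACABBACCCBACABABCBACABABBACCABCBACABBACCCBACABAB ⇒ AB·C·BAC·AB·BAC·C·BAC·C·C·BAC·AB·AB·BAC·C·AB·C·BAC·AB·BAC·C·C·BAC·AB·AB·AB·C·BAC·AB·BAC·C·BAC·C·AB·C·BAC·AB·BAC·C·BAC·C·C·BAC·AB·AB·BAC·C·AB·C·BAC·AB·BAC·C·C·BAC·AB·AB·AB·C·BAC·AB·BAC·C·BAC·C
    A ↦ BAC
    B ↦ C
    C ↦ AB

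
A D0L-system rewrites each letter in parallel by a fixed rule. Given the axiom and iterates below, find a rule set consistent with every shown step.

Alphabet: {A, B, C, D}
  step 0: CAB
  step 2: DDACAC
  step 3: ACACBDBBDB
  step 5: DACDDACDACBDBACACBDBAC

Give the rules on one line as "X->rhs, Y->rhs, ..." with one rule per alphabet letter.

  step 2 ⇒ step 3: DDACAC ⇒ AC·AC·BD·B·BD·B
    A ↦ BD
    C ↦ B
    D ↦ AC
    B ↦ D  (constrained at step 0)

A->BD, B->D, C->B, D->AC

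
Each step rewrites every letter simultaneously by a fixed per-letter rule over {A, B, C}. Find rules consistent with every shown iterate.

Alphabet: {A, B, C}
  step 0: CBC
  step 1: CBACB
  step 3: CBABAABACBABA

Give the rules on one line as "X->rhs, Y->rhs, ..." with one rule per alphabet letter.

A->BA, B->A, C->CB

  step 0 ⇒ step 1: CBC ⇒ CB·A·CB
    B ↦ A
    C ↦ CB
    A ↦ BA  (constrained at step 1)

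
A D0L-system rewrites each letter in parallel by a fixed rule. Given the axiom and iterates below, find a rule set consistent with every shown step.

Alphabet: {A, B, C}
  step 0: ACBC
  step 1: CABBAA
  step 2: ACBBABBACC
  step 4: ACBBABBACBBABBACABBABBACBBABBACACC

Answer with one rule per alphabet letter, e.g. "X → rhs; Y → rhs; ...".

A->C, B->BBA, C->A

  step 1 ⇒ step 2: CABBAA ⇒ A·C·BBA·BBA·C·C
    A ↦ C
    B ↦ BBA
    C ↦ A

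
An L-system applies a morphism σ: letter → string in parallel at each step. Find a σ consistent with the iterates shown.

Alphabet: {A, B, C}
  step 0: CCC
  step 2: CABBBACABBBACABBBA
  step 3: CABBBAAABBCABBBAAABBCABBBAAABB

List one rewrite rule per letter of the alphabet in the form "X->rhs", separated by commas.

A->BB, B->A, C->CAB

  step 2 ⇒ step 3: CABBBACABBBACABBBA ⇒ CAB·BB·A·A·A·BB·CAB·BB·A·A·A·BB·CAB·BB·A·A·A·BB
    A ↦ BB
    B ↦ A
    C ↦ CAB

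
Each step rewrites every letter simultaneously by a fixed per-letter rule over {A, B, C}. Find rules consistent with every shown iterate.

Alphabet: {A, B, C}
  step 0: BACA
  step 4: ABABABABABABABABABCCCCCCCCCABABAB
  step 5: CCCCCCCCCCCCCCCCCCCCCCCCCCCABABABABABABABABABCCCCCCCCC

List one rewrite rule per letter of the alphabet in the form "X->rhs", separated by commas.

A->C, B->CC, C->AB

  step 4 ⇒ step 5: ABABABABABABABABABCCCCCCCCCABABAB ⇒ C·CC·C·CC·C·CC·C·CC·C·CC·C·CC·C·CC·C·CC·C·CC·AB·AB·AB·AB·AB·AB·AB·AB·AB·C·CC·C·CC·C·CC
    A ↦ C
    B ↦ CC
    C ↦ AB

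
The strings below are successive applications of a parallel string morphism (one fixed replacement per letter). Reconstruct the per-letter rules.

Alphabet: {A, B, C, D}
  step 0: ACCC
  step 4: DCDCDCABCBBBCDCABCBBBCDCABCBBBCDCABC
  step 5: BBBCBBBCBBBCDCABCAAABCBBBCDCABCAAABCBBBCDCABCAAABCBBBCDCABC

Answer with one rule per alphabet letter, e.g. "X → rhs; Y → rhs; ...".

A->DC, B->A, C->BC, D->BB

  step 4 ⇒ step 5: DCDCDCABCBBBCDCABCBBBCDCABCBBBCDCABC ⇒ BB·BC·BB·BC·BB·BC·DC·A·BC·A·A·A·BC·BB·BC·DC·A·BC·A·A·A·BC·BB·BC·DC·A·BC·A·A·A·BC·BB·BC·DC·A·BC
    A ↦ DC
    B ↦ A
    C ↦ BC
    D ↦ BB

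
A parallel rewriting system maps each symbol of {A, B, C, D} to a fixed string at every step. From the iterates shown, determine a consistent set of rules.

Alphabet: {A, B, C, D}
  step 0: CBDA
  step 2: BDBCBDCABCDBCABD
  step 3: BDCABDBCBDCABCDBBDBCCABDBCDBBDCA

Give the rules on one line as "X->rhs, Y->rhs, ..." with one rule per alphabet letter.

  step 2 ⇒ step 3: BDBCBDCABCDBCABD ⇒ BD·CA·BD·BC·BD·CA·BC·DB·BD·BC·CA·BD·BC·DB·BD·CA
    A ↦ DB
    B ↦ BD
    C ↦ BC
    D ↦ CA

A->DB, B->BD, C->BC, D->CA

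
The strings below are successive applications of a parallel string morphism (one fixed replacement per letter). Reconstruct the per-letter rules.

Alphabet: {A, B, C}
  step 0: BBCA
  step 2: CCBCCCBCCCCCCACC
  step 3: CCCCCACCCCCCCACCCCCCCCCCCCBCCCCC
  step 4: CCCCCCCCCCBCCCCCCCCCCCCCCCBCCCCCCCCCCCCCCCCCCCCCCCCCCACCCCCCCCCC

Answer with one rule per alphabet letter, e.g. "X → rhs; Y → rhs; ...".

  step 3 ⇒ step 4: CCCCCACCCCCCCACCCCCCCCCCCCBCCCCC ⇒ CC·CC·CC·CC·CC·BC·CC·CC·CC·CC·CC·CC·CC·BC·CC·CC·CC·CC·CC·CC·CC·CC·CC·CC·CC·CC·CA·CC·CC·CC·CC·CC
    A ↦ BC
    B ↦ CA
    C ↦ CC

A->BC, B->CA, C->CC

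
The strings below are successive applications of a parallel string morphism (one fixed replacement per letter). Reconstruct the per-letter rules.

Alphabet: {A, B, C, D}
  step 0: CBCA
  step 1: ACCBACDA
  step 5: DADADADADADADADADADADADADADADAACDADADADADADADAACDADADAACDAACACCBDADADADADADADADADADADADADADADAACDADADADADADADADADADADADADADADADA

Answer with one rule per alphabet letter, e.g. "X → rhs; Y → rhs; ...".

A->DA, B->CB, C->AC, D->DA

  step 0 ⇒ step 1: CBCA ⇒ AC·CB·AC·DA
    A ↦ DA
    B ↦ CB
    C ↦ AC
    D ↦ DA  (constrained at step 1)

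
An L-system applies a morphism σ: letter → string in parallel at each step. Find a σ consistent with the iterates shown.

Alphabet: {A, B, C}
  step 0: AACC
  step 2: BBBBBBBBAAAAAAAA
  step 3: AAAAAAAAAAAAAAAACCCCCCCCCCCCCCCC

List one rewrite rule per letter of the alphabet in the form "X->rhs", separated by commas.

A->CC, B->AA, C->BB

  step 2 ⇒ step 3: BBBBBBBBAAAAAAAA ⇒ AA·AA·AA·AA·AA·AA·AA·AA·CC·CC·CC·CC·CC·CC·CC·CC
    A ↦ CC
    B ↦ AA
    C ↦ BB  (constrained at step 0)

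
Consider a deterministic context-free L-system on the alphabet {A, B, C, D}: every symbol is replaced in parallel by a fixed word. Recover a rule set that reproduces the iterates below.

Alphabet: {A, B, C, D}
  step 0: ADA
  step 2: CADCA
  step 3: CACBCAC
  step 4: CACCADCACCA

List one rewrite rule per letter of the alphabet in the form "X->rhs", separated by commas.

  step 3 ⇒ step 4: CACBCAC ⇒ CA·C·CA·D·CA·C·CA
    A ↦ C
    B ↦ D
    C ↦ CA
  step 2 ⇒ step 3: CADCA ⇒ CA·C·B·CA·C
    D ↦ B

A->C, B->D, C->CA, D->B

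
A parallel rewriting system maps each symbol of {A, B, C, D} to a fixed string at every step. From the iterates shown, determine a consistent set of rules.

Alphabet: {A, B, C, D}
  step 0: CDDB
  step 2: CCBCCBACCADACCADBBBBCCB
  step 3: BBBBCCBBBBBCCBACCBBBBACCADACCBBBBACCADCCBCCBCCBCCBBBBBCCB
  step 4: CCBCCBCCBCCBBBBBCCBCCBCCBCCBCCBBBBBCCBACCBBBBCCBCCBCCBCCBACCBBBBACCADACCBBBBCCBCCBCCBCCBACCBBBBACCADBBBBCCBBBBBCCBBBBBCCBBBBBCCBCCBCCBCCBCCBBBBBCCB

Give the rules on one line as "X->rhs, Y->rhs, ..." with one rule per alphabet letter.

A->ACC, B->CCB, C->BB, D->AD

  step 3 ⇒ step 4: BBBBCCBBBBBCCBACCBBBBACCADACCBBBBACCADCCBCCBCCBCCBBBBBCCB ⇒ CCB·CCB·CCB·CCB·BB·BB·CCB·CCB·CCB·CCB·CCB·BB·BB·CCB·ACC·BB·BB·CCB·CCB·CCB·CCB·ACC·BB·BB·ACC·AD·ACC·BB·BB·CCB·CCB·CCB·CCB·ACC·BB·BB·ACC·AD·BB·BB·CCB·BB·BB·CCB·BB·BB·CCB·BB·BB·CCB·CCB·CCB·CCB·CCB·BB·BB·CCB
    A ↦ ACC
    B ↦ CCB
    C ↦ BB
    D ↦ AD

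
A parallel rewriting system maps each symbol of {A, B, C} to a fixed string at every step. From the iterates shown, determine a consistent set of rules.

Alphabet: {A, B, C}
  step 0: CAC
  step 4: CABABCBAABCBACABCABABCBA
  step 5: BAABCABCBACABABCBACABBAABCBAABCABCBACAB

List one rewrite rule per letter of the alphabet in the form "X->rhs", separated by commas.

A->AB, B->C, C->BA

  step 4 ⇒ step 5: CABABCBAABCBACABCABABCBA ⇒ BA·AB·C·AB·C·BA·C·AB·AB·C·BA·C·AB·BA·AB·C·BA·AB·C·AB·C·BA·C·AB
    A ↦ AB
    B ↦ C
    C ↦ BA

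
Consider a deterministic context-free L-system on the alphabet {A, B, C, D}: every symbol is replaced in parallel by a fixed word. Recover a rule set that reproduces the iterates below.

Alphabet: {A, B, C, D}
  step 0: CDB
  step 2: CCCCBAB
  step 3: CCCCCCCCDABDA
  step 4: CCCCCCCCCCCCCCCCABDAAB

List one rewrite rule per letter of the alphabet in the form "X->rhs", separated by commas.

  step 3 ⇒ step 4: CCCCCCCCDABDA ⇒ CC·CC·CC·CC·CC·CC·CC·CC·A·B·DA·A·B
    A ↦ B
    B ↦ DA
    C ↦ CC
    D ↦ A

A->B, B->DA, C->CC, D->A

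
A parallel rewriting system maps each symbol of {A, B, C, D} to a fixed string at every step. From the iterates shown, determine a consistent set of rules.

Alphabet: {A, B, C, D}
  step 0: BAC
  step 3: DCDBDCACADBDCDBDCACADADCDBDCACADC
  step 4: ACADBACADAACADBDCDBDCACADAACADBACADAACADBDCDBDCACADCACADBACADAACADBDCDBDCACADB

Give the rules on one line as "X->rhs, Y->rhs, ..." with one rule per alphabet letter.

A->DC, B->DA, C->DB, D->ACA

  step 3 ⇒ step 4: DCDBDCACADBDCDBDCACADADCDBDCACADC ⇒ ACA·DB·ACA·DA·ACA·DB·DC·DB·DC·ACA·DA·ACA·DB·ACA·DA·ACA·DB·DC·DB·DC·ACA·DC·ACA·DB·ACA·DA·ACA·DB·DC·DB·DC·ACA·DB
    A ↦ DC
    B ↦ DA
    C ↦ DB
    D ↦ ACA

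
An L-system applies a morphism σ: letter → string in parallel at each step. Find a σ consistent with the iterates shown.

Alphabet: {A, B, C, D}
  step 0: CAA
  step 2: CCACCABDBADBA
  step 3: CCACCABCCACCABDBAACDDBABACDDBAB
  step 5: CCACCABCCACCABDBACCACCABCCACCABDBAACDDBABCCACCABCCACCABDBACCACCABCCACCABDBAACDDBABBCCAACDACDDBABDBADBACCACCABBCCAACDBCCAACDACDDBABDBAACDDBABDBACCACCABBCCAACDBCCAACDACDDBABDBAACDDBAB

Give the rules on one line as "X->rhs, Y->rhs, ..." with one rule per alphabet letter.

A->B, B->DBA, C->CCA, D->ACD

  step 2 ⇒ step 3: CCACCABDBADBA ⇒ CCA·CCA·B·CCA·CCA·B·DBA·ACD·DBA·B·ACD·DBA·B
    A ↦ B
    B ↦ DBA
    C ↦ CCA
    D ↦ ACD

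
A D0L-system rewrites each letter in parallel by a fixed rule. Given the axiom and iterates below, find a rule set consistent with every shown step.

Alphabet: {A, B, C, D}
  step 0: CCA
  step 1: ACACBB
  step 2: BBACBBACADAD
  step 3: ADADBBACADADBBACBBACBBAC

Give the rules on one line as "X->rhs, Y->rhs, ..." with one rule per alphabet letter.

A->BB, B->AD, C->AC, D->AC

  step 2 ⇒ step 3: BBACBBACADAD ⇒ AD·AD·BB·AC·AD·AD·BB·AC·BB·AC·BB·AC
    A ↦ BB
    B ↦ AD
    C ↦ AC
    D ↦ AC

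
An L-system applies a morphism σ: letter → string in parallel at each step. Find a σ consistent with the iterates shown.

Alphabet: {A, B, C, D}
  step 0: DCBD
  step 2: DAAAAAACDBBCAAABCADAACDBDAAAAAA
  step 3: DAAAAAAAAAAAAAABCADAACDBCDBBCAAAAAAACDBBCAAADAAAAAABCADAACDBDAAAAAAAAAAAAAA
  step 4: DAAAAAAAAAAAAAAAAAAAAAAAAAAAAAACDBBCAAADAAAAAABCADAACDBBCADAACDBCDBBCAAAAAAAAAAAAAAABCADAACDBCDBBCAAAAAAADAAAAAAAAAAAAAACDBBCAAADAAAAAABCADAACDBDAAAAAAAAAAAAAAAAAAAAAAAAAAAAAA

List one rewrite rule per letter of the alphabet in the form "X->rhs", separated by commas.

  step 3 ⇒ step 4: DAAAAAAAAAAAAAABCADAACDBCDBBCAAAAAAACDBBCAAADAAAAAABCADAACDBDAAAAAAAAAAAAAA ⇒ DAA·AA·AA·AA·AA·AA·AA·AA·AA·AA·AA·AA·AA·AA·AA·CDB·BCA·AA·DAA·AA·AA·BCA·DAA·CDB·BCA·DAA·CDB·CDB·BCA·AA·AA·AA·AA·AA·AA·AA·BCA·DAA·CDB·CDB·BCA·AA·AA·AA·DAA·AA·AA·AA·AA·AA·AA·CDB·BCA·AA·DAA·AA·AA·BCA·DAA·CDB·DAA·AA·AA·AA·AA·AA·AA·AA·AA·AA·AA·AA·AA·AA·AA
    A ↦ AA
    B ↦ CDB
    C ↦ BCA
    D ↦ DAA

A->AA, B->CDB, C->BCA, D->DAA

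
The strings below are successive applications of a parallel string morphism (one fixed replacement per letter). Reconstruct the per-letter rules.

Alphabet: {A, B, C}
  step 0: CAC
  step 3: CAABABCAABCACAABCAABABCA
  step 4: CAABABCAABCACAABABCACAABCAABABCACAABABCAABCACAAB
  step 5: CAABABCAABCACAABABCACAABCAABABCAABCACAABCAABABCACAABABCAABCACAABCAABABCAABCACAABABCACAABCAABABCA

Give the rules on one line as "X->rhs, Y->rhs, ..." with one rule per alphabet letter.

  step 4 ⇒ step 5: CAABABCAABCACAABABCACAABCAABABCACAABABCAABCACAAB ⇒ CA·AB·AB·CA·AB·CA·CA·AB·AB·CA·CA·AB·CA·AB·AB·CA·AB·CA·CA·AB·CA·AB·AB·CA·CA·AB·AB·CA·AB·CA·CA·AB·CA·AB·AB·CA·AB·CA·CA·AB·AB·CA·CA·AB·CA·AB·AB·CA
    A ↦ AB
    B ↦ CA
    C ↦ CA

A->AB, B->CA, C->CA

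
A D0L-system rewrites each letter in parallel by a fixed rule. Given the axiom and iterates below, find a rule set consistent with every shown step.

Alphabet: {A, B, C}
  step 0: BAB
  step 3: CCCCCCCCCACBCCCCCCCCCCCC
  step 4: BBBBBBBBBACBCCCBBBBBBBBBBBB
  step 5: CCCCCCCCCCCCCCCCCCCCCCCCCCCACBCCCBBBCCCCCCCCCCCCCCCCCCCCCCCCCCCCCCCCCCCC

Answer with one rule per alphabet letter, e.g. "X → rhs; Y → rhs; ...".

A->AC, B->CCC, C->B

  step 4 ⇒ step 5: BBBBBBBBBACBCCCBBBBBBBBBBBB ⇒ CCC·CCC·CCC·CCC·CCC·CCC·CCC·CCC·CCC·AC·B·CCC·B·B·B·CCC·CCC·CCC·CCC·CCC·CCC·CCC·CCC·CCC·CCC·CCC·CCC
    A ↦ AC
    B ↦ CCC
    C ↦ B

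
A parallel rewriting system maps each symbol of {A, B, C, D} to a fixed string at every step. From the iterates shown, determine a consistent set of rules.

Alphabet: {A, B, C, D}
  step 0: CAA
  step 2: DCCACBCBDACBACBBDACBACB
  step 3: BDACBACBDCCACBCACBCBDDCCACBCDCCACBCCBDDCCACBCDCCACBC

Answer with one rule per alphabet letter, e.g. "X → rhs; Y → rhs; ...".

  step 2 ⇒ step 3: DCCACBCBDACBACBBDACBACB ⇒ BD·ACB·ACB·DCC·ACB·C·ACB·C·BD·DCC·ACB·C·DCC·ACB·C·C·BD·DCC·ACB·C·DCC·ACB·C
    A ↦ DCC
    B ↦ C
    C ↦ ACB
    D ↦ BD

A->DCC, B->C, C->ACB, D->BD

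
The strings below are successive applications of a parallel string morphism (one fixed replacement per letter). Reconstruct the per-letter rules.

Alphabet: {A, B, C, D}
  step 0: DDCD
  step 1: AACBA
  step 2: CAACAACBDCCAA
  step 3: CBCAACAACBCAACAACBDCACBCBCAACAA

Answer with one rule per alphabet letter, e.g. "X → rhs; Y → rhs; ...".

  step 2 ⇒ step 3: CAACAACBDCCAA ⇒ CB·CAA·CAA·CB·CAA·CAA·CB·DC·A·CB·CB·CAA·CAA
    A ↦ CAA
    B ↦ DC
    C ↦ CB
    D ↦ A

A->CAA, B->DC, C->CB, D->A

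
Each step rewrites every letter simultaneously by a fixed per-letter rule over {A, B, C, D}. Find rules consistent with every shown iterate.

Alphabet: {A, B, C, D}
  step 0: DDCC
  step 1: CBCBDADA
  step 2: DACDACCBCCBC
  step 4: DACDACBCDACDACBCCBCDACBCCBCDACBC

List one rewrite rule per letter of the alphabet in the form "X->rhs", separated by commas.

A->C, B->C, C->DA, D->CB

  step 1 ⇒ step 2: CBCBDADA ⇒ DA·C·DA·C·CB·C·CB·C
    A ↦ C
    B ↦ C
    C ↦ DA
    D ↦ CB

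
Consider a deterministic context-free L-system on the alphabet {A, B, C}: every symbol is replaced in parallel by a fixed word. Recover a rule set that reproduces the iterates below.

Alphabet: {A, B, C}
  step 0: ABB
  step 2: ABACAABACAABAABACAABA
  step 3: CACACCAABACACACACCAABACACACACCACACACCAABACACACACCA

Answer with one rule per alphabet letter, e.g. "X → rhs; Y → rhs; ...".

A->CA, B->CAC, C->ABA

  step 2 ⇒ step 3: ABACAABACAABAABACAABA ⇒ CA·CAC·CA·ABA·CA·CA·CAC·CA·ABA·CA·CA·CAC·CA·CA·CAC·CA·ABA·CA·CA·CAC·CA
    A ↦ CA
    B ↦ CAC
    C ↦ ABA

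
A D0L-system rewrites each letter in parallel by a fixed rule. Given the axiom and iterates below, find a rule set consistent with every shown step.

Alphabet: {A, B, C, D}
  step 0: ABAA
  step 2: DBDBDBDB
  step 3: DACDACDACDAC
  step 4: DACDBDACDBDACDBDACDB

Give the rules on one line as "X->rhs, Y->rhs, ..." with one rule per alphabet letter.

  step 3 ⇒ step 4: DACDACDACDAC ⇒ DA·C·DB·DA·C·DB·DA·C·DB·DA·C·DB
    A ↦ C
    C ↦ DB
    D ↦ DA
  step 2 ⇒ step 3: DBDBDBDB ⇒ DA·C·DA·C·DA·C·DA·C
    B ↦ C

A->C, B->C, C->DB, D->DA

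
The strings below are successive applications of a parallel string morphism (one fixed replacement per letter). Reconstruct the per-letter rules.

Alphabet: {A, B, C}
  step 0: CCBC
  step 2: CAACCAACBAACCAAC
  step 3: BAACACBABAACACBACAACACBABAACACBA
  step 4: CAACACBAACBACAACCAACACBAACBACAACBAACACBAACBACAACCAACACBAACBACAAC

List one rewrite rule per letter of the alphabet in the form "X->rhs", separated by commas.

A->AC, B->CA, C->BA

  step 3 ⇒ step 4: BAACACBABAACACBACAACACBABAACACBA ⇒ CA·AC·AC·BA·AC·BA·CA·AC·CA·AC·AC·BA·AC·BA·CA·AC·BA·AC·AC·BA·AC·BA·CA·AC·CA·AC·AC·BA·AC·BA·CA·AC
    A ↦ AC
    B ↦ CA
    C ↦ BA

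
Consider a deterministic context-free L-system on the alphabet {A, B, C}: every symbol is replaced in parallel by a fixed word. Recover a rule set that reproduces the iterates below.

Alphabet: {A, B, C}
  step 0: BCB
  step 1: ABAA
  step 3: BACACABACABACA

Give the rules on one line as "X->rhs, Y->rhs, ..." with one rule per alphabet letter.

A->CA, B->A, C->BA

  step 0 ⇒ step 1: BCB ⇒ A·BA·A
    B ↦ A
    C ↦ BA
    A ↦ CA  (constrained at step 1)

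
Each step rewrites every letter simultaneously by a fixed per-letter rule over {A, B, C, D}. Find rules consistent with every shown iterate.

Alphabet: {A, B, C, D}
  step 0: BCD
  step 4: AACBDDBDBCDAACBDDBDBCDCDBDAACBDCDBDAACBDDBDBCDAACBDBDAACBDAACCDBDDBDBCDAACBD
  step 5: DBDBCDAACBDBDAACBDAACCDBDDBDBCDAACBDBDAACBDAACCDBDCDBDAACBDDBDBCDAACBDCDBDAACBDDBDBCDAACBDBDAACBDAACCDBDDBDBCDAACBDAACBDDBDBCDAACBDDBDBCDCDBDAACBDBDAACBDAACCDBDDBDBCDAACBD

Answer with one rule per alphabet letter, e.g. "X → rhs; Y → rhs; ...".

  step 4 ⇒ step 5: AACBDDBDBCDAACBDDBDBCDCDBDAACBDCDBDAACBDDBDBCDAACBDBDAACBDAACCDBDDBDBCDAACBD ⇒ DB·DB·CD·AAC·BD·BD·AAC·BD·AAC·CD·BD·DB·DB·CD·AAC·BD·BD·AAC·BD·AAC·CD·BD·CD·BD·AAC·BD·DB·DB·CD·AAC·BD·CD·BD·AAC·BD·DB·DB·CD·AAC·BD·BD·AAC·BD·AAC·CD·BD·DB·DB·CD·AAC·BD·AAC·BD·DB·DB·CD·AAC·BD·DB·DB·CD·CD·BD·AAC·BD·BD·AAC·BD·AAC·CD·BD·DB·DB·CD·AAC·BD
    A ↦ DB
    B ↦ AAC
    C ↦ CD
    D ↦ BD

A->DB, B->AAC, C->CD, D->BD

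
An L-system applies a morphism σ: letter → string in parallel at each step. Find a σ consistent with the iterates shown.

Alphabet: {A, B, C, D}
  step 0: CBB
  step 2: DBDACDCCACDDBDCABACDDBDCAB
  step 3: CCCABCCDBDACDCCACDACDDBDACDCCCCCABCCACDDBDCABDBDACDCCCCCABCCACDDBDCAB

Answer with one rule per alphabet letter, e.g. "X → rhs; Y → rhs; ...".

  step 2 ⇒ step 3: DBDACDCCACDDBDCABACDDBDCAB ⇒ CC·CAB·CC·DBD·ACD·CC·ACD·ACD·DBD·ACD·CC·CC·CAB·CC·ACD·DBD·CAB·DBD·ACD·CC·CC·CAB·CC·ACD·DBD·CAB
    A ↦ DBD
    B ↦ CAB
    C ↦ ACD
    D ↦ CC

A->DBD, B->CAB, C->ACD, D->CC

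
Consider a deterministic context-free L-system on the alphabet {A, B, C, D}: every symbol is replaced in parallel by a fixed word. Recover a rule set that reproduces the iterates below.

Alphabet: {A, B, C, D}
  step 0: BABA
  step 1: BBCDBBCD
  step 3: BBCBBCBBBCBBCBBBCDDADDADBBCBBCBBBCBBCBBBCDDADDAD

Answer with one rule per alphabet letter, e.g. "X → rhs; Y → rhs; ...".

  step 0 ⇒ step 1: BABA ⇒ BBC·D·BBC·D
    A ↦ D
    B ↦ BBC
    C ↦ B  (constrained at step 1)
    D ↦ DDA  (constrained at step 1)

A->D, B->BBC, C->B, D->DDA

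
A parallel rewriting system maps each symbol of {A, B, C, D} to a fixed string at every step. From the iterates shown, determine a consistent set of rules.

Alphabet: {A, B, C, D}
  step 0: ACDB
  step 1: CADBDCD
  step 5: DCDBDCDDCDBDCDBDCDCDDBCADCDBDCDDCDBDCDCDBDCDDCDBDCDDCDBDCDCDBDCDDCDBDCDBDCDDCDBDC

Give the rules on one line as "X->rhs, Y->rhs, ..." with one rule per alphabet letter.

A->CA, B->D, C->DB, D->DC

  step 0 ⇒ step 1: ACDB ⇒ CA·DB·DC·D
    A ↦ CA
    B ↦ D
    C ↦ DB
    D ↦ DC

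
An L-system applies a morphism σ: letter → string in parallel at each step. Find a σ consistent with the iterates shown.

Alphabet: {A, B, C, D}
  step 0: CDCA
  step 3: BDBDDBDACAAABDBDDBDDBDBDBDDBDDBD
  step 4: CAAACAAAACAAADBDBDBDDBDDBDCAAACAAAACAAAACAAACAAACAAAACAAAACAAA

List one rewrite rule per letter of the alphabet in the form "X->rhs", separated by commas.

A->DBD, B->CAA, C->B, D->A

  step 3 ⇒ step 4: BDBDDBDACAAABDBDDBDDBDBDBDDBDDBD ⇒ CAA·A·CAA·A·A·CAA·A·DBD·B·DBD·DBD·DBD·CAA·A·CAA·A·A·CAA·A·A·CAA·A·CAA·A·CAA·A·A·CAA·A·A·CAA·A
    A ↦ DBD
    B ↦ CAA
    C ↦ B
    D ↦ A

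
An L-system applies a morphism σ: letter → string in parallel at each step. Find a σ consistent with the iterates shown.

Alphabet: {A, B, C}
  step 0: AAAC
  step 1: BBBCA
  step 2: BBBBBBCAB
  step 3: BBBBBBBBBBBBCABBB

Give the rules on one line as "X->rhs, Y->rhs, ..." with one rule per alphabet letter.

  step 2 ⇒ step 3: BBBBBBCAB ⇒ BB·BB·BB·BB·BB·BB·CA·B·BB
    A ↦ B
    B ↦ BB
    C ↦ CA

A->B, B->BB, C->CA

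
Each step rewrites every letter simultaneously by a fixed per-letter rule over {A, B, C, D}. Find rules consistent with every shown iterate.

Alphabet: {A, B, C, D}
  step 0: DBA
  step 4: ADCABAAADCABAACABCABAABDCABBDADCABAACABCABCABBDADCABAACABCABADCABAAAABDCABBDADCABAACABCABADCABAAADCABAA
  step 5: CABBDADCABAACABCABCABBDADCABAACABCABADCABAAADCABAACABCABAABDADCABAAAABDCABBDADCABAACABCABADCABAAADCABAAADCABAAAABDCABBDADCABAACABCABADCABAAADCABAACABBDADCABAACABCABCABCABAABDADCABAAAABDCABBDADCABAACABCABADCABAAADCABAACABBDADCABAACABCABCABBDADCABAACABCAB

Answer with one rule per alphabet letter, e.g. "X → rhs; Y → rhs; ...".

  step 4 ⇒ step 5: ADCABAAADCABAACABCABAABDCABBDADCABAACABCABCABBDADCABAACABCABADCABAAAABDCABBDADCABAACABCABADCABAAADCABAA ⇒ CAB·BD·AD·CAB·AA·CAB·CAB·CAB·BD·AD·CAB·AA·CAB·CAB·AD·CAB·AA·AD·CAB·AA·CAB·CAB·AA·BD·AD·CAB·AA·AA·BD·CAB·BD·AD·CAB·AA·CAB·CAB·AD·CAB·AA·AD·CAB·AA·AD·CAB·AA·AA·BD·CAB·BD·AD·CAB·AA·CAB·CAB·AD·CAB·AA·AD·CAB·AA·CAB·BD·AD·CAB·AA·CAB·CAB·CAB·CAB·AA·BD·AD·CAB·AA·AA·BD·CAB·BD·AD·CAB·AA·CAB·CAB·AD·CAB·AA·AD·CAB·AA·CAB·BD·AD·CAB·AA·CAB·CAB·CAB·BD·AD·CAB·AA·CAB·CAB
    A ↦ CAB
    B ↦ AA
    C ↦ AD
    D ↦ BD

A->CAB, B->AA, C->AD, D->BD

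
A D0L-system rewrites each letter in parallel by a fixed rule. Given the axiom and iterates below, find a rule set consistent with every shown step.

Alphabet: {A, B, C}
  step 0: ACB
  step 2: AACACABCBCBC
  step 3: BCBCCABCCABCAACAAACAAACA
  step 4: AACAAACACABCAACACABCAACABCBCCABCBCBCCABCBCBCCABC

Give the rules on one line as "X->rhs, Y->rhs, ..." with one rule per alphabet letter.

A->BC, B->AA, C->CA

  step 3 ⇒ step 4: BCBCCABCCABCAACAAACAAACA ⇒ AA·CA·AA·CA·CA·BC·AA·CA·CA·BC·AA·CA·BC·BC·CA·BC·BC·BC·CA·BC·BC·BC·CA·BC
    A ↦ BC
    B ↦ AA
    C ↦ CA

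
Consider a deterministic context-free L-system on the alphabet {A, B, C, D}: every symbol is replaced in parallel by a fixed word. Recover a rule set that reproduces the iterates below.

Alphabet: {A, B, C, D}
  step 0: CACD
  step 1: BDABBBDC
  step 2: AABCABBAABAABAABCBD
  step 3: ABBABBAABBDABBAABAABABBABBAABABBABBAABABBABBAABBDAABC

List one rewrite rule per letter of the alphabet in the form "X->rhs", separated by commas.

  step 2 ⇒ step 3: AABCABBAABAABAABCBD ⇒ ABB·ABB·AAB·BD·ABB·AAB·AAB·ABB·ABB·AAB·ABB·ABB·AAB·ABB·ABB·AAB·BD·AAB·C
    A ↦ ABB
    B ↦ AAB
    C ↦ BD
    D ↦ C

A->ABB, B->AAB, C->BD, D->C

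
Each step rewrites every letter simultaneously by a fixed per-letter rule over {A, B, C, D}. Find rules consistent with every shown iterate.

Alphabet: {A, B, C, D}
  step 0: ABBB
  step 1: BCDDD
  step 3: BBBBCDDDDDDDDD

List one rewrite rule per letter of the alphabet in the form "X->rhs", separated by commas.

A->BC, B->D, C->A, D->BBB

  step 0 ⇒ step 1: ABBB ⇒ BC·D·D·D
    A ↦ BC
    B ↦ D
    C ↦ A  (constrained at step 1)
    D ↦ BBB  (constrained at step 1)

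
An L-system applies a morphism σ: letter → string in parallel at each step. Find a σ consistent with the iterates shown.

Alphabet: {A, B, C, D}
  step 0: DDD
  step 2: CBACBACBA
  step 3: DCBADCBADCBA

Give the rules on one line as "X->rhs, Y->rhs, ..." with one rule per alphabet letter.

  step 2 ⇒ step 3: CBACBACBA ⇒ D·C·BA·D·C·BA·D·C·BA
    A ↦ BA
    B ↦ C
    C ↦ D
    D ↦ BA  (constrained at step 0)

A->BA, B->C, C->D, D->BA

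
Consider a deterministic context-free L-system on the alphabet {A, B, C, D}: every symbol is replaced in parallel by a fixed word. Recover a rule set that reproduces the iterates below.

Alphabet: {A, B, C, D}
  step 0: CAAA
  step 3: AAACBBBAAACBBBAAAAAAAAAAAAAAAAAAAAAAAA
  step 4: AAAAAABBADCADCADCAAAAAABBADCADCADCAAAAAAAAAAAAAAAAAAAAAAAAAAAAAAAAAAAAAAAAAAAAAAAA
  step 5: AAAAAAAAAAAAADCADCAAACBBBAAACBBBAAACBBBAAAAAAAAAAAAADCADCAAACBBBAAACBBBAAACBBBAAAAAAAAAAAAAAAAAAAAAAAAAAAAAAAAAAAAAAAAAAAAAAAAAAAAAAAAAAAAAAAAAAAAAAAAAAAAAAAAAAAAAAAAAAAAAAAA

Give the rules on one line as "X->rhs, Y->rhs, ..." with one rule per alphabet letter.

A->AA, B->ADC, C->BB, D->ACB

  step 4 ⇒ step 5: AAAAAABBADCADCADCAAAAAABBADCADCADCAAAAAAAAAAAAAAAAAAAAAAAAAAAAAAAAAAAAAAAAAAAAAAAA ⇒ AA·AA·AA·AA·AA·AA·ADC·ADC·AA·ACB·BB·AA·ACB·BB·AA·ACB·BB·AA·AA·AA·AA·AA·AA·ADC·ADC·AA·ACB·BB·AA·ACB·BB·AA·ACB·BB·AA·AA·AA·AA·AA·AA·AA·AA·AA·AA·AA·AA·AA·AA·AA·AA·AA·AA·AA·AA·AA·AA·AA·AA·AA·AA·AA·AA·AA·AA·AA·AA·AA·AA·AA·AA·AA·AA·AA·AA·AA·AA·AA·AA·AA·AA·AA·AA
    A ↦ AA
    B ↦ ADC
    C ↦ BB
    D ↦ ACB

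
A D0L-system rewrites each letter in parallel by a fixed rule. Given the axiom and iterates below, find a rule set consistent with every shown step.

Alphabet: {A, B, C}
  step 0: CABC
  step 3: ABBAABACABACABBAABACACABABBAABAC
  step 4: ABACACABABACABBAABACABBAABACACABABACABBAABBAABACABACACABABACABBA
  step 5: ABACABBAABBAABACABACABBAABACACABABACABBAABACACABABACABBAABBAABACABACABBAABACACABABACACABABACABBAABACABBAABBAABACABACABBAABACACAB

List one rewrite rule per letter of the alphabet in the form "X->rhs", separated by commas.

  step 4 ⇒ step 5: ABACACABABACABBAABACABBAABACACABABACABBAABBAABACABACACABABACABBA ⇒ AB·AC·AB·BA·AB·BA·AB·AC·AB·AC·AB·BA·AB·AC·AC·AB·AB·AC·AB·BA·AB·AC·AC·AB·AB·AC·AB·BA·AB·BA·AB·AC·AB·AC·AB·BA·AB·AC·AC·AB·AB·AC·AC·AB·AB·AC·AB·BA·AB·AC·AB·BA·AB·BA·AB·AC·AB·AC·AB·BA·AB·AC·AC·AB
    A ↦ AB
    B ↦ AC
    C ↦ BA

A->AB, B->AC, C->BA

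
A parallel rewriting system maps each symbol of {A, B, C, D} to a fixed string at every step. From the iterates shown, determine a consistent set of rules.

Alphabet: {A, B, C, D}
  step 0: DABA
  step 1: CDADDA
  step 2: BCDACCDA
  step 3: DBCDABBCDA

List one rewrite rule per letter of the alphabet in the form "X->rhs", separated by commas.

  step 2 ⇒ step 3: BCDACCDA ⇒ D·B·C·DA·B·B·C·DA
    A ↦ DA
    B ↦ D
    C ↦ B
    D ↦ C

A->DA, B->D, C->B, D->C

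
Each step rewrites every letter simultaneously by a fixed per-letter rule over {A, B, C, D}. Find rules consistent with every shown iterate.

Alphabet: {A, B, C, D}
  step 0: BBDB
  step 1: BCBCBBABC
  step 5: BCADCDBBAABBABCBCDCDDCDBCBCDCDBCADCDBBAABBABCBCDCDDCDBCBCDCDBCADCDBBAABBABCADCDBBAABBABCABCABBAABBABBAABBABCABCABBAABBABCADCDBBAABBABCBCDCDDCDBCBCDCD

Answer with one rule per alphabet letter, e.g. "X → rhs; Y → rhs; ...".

A->DCD, B->BC, C->A, D->BBA

  step 0 ⇒ step 1: BBDB ⇒ BC·BC·BBA·BC
    B ↦ BC
    D ↦ BBA
    A ↦ DCD  (constrained at step 1)
    C ↦ A  (constrained at step 1)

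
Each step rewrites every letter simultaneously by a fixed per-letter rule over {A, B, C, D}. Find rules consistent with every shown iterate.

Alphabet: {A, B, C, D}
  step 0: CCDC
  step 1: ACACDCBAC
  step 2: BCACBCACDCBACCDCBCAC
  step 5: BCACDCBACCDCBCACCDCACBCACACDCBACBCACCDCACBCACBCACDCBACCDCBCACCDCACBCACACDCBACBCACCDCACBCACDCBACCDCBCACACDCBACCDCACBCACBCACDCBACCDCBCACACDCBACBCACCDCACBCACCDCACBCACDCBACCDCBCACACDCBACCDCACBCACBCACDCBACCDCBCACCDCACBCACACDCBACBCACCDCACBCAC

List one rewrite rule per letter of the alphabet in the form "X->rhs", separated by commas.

  step 1 ⇒ step 2: ACACDCBAC ⇒ BC·AC·BC·AC·DCB·AC·CDC·BC·AC
    A ↦ BC
    B ↦ CDC
    C ↦ AC
    D ↦ DCB

A->BC, B->CDC, C->AC, D->DCB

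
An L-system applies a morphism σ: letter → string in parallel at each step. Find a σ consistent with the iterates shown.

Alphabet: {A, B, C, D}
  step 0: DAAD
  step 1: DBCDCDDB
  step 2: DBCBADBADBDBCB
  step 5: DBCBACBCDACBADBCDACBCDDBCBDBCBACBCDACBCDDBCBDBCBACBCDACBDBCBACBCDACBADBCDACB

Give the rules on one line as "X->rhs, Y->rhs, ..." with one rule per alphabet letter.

  step 1 ⇒ step 2: DBCDCDDB ⇒ DB·CB·A·DB·A·DB·DB·CB
    B ↦ CB
    C ↦ A
    D ↦ DB
  step 0 ⇒ step 1: DAAD ⇒ DB·CD·CD·DB
    A ↦ CD

A->CD, B->CB, C->A, D->DB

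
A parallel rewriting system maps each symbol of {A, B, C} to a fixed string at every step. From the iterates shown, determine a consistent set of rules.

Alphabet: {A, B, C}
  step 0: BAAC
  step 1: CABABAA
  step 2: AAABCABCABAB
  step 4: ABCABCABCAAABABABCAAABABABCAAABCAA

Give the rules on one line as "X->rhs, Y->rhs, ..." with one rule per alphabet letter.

  step 1 ⇒ step 2: CABABAA ⇒ AA·AB·C·AB·C·AB·AB
    A ↦ AB
    B ↦ C
    C ↦ AA

A->AB, B->C, C->AA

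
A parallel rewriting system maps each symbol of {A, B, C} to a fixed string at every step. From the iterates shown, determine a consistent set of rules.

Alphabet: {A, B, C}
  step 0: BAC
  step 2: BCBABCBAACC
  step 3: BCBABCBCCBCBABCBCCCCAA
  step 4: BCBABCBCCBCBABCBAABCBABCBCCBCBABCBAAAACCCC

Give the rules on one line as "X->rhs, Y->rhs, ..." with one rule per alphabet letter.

A->CC, B->BCB, C->A

  step 3 ⇒ step 4: BCBABCBCCBCBABCBCCCCAA ⇒ BCB·A·BCB·CC·BCB·A·BCB·A·A·BCB·A·BCB·CC·BCB·A·BCB·A·A·A·A·CC·CC
    A ↦ CC
    B ↦ BCB
    C ↦ A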